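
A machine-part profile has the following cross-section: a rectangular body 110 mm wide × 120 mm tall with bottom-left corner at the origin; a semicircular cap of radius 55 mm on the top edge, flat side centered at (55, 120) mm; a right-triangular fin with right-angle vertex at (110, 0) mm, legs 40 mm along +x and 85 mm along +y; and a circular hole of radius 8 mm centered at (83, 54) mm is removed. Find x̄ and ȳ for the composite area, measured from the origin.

rectangular body: A = 110 × 120 = 13200.00, centroid at (55.00, 60.00).
semicircular top: A = ½π·55² = 4751.66, centroid at (55.00, 143.34).
triangular fin: A = ½·40·85 = 1700.00, centroid at (123.33, 28.33).
hole: A = −π·8² = -201.06, centroid at (83.00, 54.00).
ΣA = 19450.60 mm²
ΣAx̄ = (13200.00)(55.00) + (4751.66)(55.00) + (1700.00)(123.33) + (-201.06)(83.00) = 1180319.77 mm³
ΣAȳ = (13200.00)(60.00) + (4751.66)(143.34) + (1700.00)(28.33) + (-201.06)(54.00) = 1510425.06 mm³
x̄ = 1180319.77 / 19450.60 = 60.68 mm
ȳ = 1510425.06 / 19450.60 = 77.65 mm

x̄ = 60.68 mm, ȳ = 77.65 mm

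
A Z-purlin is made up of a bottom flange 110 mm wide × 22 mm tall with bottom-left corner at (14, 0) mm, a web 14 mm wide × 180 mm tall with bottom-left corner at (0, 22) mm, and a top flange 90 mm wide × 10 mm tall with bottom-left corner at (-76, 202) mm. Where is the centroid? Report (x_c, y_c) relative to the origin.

x_c = 26.84 mm, y_c = 84.79 mm

bottom flange: A = 110 × 22 = 2420.00, centroid at (69.00, 11.00).
web: A = 14 × 180 = 2520.00, centroid at (7.00, 112.00).
top flange: A = 90 × 10 = 900.00, centroid at (-31.00, 207.00).
ΣA = 5840.00 mm², ΣAx_c = 156720.00 mm³, ΣAy_c = 495160.00 mm³.
x_c = 156720.00/5840.00 = 26.84 mm; y_c = 495160.00/5840.00 = 84.79 mm.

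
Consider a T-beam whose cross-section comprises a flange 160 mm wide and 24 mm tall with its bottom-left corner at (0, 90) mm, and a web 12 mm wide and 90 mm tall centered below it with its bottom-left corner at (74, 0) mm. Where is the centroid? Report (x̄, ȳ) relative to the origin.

x̄ = 80.00 mm, ȳ = 89.49 mm

web: A = 12 × 90 = 1080.00, centroid at (80.00, 45.00).
flange: A = 160 × 24 = 3840.00, centroid at (80.00, 102.00).
ΣA = 4920.00 mm²
ΣAx̄ = (1080.00)(80.00) + (3840.00)(80.00) = 393600.00 mm³
ΣAȳ = (1080.00)(45.00) + (3840.00)(102.00) = 440280.00 mm³
x̄ = 393600.00 / 4920.00 = 80.00 mm
ȳ = 440280.00 / 4920.00 = 89.49 mm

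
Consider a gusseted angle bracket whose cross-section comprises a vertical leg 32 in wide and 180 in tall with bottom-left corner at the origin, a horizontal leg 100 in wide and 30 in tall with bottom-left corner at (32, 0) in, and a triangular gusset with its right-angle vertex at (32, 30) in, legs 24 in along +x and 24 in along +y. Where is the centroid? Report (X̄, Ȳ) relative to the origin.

vertical leg: A = 32 × 180 = 5760.00, centroid at (16.00, 90.00).
horizontal leg: A = 100 × 30 = 3000.00, centroid at (82.00, 15.00).
gusset: A = ½·24·24 = 288.00, centroid at (40.00, 38.00).
ΣA = 9048.00 in²
ΣAX̄ = (5760.00)(16.00) + (3000.00)(82.00) + (288.00)(40.00) = 349680.00 in³
ΣAȲ = (5760.00)(90.00) + (3000.00)(15.00) + (288.00)(38.00) = 574344.00 in³
X̄ = 349680.00 / 9048.00 = 38.65 in
Ȳ = 574344.00 / 9048.00 = 63.48 in

X̄ = 38.65 in, Ȳ = 63.48 in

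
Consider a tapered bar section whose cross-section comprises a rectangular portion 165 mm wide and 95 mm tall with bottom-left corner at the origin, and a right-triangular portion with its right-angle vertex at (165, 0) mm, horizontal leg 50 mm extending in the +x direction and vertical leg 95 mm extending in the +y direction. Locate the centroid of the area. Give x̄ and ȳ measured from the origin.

rectangular portion: A = 165 × 95 = 15675.00, centroid at (82.50, 47.50).
triangular portion: A = ½·50·95 = 2375.00, centroid at (181.67, 31.67).
ΣA = 18050.00 mm²
ΣAx̄ = (15675.00)(82.50) + (2375.00)(181.67) = 1724645.83 mm³
ΣAȳ = (15675.00)(47.50) + (2375.00)(31.67) = 819770.83 mm³
x̄ = 1724645.83 / 18050.00 = 95.55 mm
ȳ = 819770.83 / 18050.00 = 45.42 mm

x̄ = 95.55 mm, ȳ = 45.42 mm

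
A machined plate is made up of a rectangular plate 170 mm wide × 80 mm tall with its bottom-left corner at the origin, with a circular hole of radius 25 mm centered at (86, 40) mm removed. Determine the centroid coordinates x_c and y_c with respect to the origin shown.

plate: A = 170 × 80 = 13600.00, centroid at (85.00, 40.00).
hole: A = −π·25² = -1963.50, centroid at (86.00, 40.00).
ΣA = 11636.50 mm², ΣAx_c = 987139.39 mm³, ΣAy_c = 465460.18 mm³.
x_c = 987139.39/11636.50 = 84.83 mm; y_c = 465460.18/11636.50 = 40.00 mm.

x_c = 84.83 mm, y_c = 40.00 mm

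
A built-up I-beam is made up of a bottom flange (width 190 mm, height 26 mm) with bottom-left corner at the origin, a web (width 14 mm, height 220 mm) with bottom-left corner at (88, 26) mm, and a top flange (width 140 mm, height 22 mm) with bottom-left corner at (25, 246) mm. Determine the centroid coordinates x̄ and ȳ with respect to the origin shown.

x̄ = 95.00 mm, ȳ = 114.83 mm

Part | A | x̄ᵢ | ȳᵢ | A·x̄ᵢ | A·ȳᵢ
bottom flange | 4940.00 | 95.00 | 13.00 | 469300.00 | 64220.00
web | 3080.00 | 95.00 | 136.00 | 292600.00 | 418880.00
top flange | 3080.00 | 95.00 | 257.00 | 292600.00 | 791560.00
Σ | 11100.00 |  |  | 1054500.00 | 1274660.00
x̄ = 1054500.00 / 11100.00 = 95.00 mm
ȳ = 1274660.00 / 11100.00 = 114.83 mm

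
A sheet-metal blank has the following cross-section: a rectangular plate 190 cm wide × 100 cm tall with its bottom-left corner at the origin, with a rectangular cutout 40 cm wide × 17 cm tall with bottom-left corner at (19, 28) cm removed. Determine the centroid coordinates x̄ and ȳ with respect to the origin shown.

plate: A = 190 × 100 = 19000.00, centroid at (95.00, 50.00).
hole: A = −(40 × 17) = -680.00, centroid at (39.00, 36.50).
ΣA = 18320.00 cm², ΣAx̄ = 1778480.00 cm³, ΣAȳ = 925180.00 cm³.
x̄ = 1778480.00/18320.00 = 97.08 cm; ȳ = 925180.00/18320.00 = 50.50 cm.

x̄ = 97.08 cm, ȳ = 50.50 cm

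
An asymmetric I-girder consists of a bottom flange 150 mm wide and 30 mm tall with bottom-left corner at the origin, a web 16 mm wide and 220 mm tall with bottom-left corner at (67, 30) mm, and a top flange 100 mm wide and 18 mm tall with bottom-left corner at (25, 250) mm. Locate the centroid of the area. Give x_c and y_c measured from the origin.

bottom flange: A = 150 × 30 = 4500.00, centroid at (75.00, 15.00).
web: A = 16 × 220 = 3520.00, centroid at (75.00, 140.00).
top flange: A = 100 × 18 = 1800.00, centroid at (75.00, 259.00).
ΣA = 9820.00 mm²
ΣAx_c = (4500.00)(75.00) + (3520.00)(75.00) + (1800.00)(75.00) = 736500.00 mm³
ΣAy_c = (4500.00)(15.00) + (3520.00)(140.00) + (1800.00)(259.00) = 1026500.00 mm³
x_c = 736500.00 / 9820.00 = 75.00 mm
y_c = 1026500.00 / 9820.00 = 104.53 mm

x_c = 75.00 mm, y_c = 104.53 mm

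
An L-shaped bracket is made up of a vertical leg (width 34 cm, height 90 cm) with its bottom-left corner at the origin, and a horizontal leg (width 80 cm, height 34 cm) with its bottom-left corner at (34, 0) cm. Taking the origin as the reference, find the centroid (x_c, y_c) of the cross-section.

x_c = 43.82 cm, y_c = 31.82 cm

vertical leg: A = 34 × 90 = 3060.00, centroid at (17.00, 45.00).
horizontal leg: A = 80 × 34 = 2720.00, centroid at (74.00, 17.00).
ΣA = 5780.00 cm², ΣAx_c = 253300.00 cm³, ΣAy_c = 183940.00 cm³.
x_c = 253300.00/5780.00 = 43.82 cm; y_c = 183940.00/5780.00 = 31.82 cm.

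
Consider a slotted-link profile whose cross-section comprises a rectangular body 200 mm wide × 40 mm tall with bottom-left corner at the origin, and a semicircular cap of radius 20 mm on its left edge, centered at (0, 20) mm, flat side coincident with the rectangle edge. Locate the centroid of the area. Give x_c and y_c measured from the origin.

Part | A | x̄ᵢ | ȳᵢ | A·x̄ᵢ | A·ȳᵢ
rectangular body | 8000.00 | 100.00 | 20.00 | 800000.00 | 160000.00
semicircular end | 628.32 | -8.49 | 20.00 | -5333.33 | 12566.37
Σ | 8628.32 |  |  | 794666.67 | 172566.37
x_c = 794666.67 / 8628.32 = 92.10 mm
y_c = 172566.37 / 8628.32 = 20.00 mm

x_c = 92.10 mm, y_c = 20.00 mm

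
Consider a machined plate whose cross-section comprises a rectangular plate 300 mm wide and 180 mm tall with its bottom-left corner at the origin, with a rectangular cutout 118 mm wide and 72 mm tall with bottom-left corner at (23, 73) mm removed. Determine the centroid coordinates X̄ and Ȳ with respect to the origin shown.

Part | A | x̄ᵢ | ȳᵢ | A·x̄ᵢ | A·ȳᵢ
plate | 54000.00 | 150.00 | 90.00 | 8100000.00 | 4860000.00
hole | -8496.00 | 82.00 | 109.00 | -696672.00 | -926064.00
Σ | 45504.00 |  |  | 7403328.00 | 3933936.00
X̄ = 7403328.00 / 45504.00 = 162.70 mm
Ȳ = 3933936.00 / 45504.00 = 86.45 mm

X̄ = 162.70 mm, Ȳ = 86.45 mm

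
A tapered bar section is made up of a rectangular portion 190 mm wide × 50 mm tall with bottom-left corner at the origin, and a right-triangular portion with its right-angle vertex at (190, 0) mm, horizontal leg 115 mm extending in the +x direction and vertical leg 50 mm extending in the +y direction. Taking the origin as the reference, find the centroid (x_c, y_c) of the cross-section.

Part | A | x̄ᵢ | ȳᵢ | A·x̄ᵢ | A·ȳᵢ
rectangular portion | 9500.00 | 95.00 | 25.00 | 902500.00 | 237500.00
triangular portion | 2875.00 | 228.33 | 16.67 | 656458.33 | 47916.67
Σ | 12375.00 |  |  | 1558958.33 | 285416.67
x_c = 1558958.33 / 12375.00 = 125.98 mm
y_c = 285416.67 / 12375.00 = 23.06 mm

x_c = 125.98 mm, y_c = 23.06 mm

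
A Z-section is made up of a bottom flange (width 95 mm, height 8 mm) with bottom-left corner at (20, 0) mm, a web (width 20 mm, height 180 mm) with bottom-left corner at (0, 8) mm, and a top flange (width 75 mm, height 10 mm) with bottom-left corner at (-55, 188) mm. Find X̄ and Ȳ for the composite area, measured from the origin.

X̄ = 14.52 mm, Ȳ = 97.96 mm

bottom flange: A = 95 × 8 = 760.00, centroid at (67.50, 4.00).
web: A = 20 × 180 = 3600.00, centroid at (10.00, 98.00).
top flange: A = 75 × 10 = 750.00, centroid at (-17.50, 193.00).
ΣA = 5110.00 mm², ΣAX̄ = 74175.00 mm³, ΣAȲ = 500590.00 mm³.
X̄ = 74175.00/5110.00 = 14.52 mm; Ȳ = 500590.00/5110.00 = 97.96 mm.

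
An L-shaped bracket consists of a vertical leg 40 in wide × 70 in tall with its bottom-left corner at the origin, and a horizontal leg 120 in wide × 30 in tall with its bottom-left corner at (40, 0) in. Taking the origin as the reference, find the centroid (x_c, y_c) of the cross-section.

vertical leg: A = 40 × 70 = 2800.00, centroid at (20.00, 35.00).
horizontal leg: A = 120 × 30 = 3600.00, centroid at (100.00, 15.00).
ΣA = 6400.00 in²
ΣAx_c = (2800.00)(20.00) + (3600.00)(100.00) = 416000.00 in³
ΣAy_c = (2800.00)(35.00) + (3600.00)(15.00) = 152000.00 in³
x_c = 416000.00 / 6400.00 = 65.00 in
y_c = 152000.00 / 6400.00 = 23.75 in

x_c = 65.00 in, y_c = 23.75 in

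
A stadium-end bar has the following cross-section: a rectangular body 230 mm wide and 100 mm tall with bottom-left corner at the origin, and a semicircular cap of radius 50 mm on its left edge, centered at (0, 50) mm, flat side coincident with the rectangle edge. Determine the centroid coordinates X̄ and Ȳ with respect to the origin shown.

X̄ = 95.13 mm, Ȳ = 50.00 mm

rectangular body: A = 230 × 100 = 23000.00, centroid at (115.00, 50.00).
semicircular end: A = ½π·50² = 3926.99, centroid at (-21.22, 50.00).
ΣA = 26926.99 mm²
ΣAX̄ = (23000.00)(115.00) + (3926.99)(-21.22) = 2561666.67 mm³
ΣAȲ = (23000.00)(50.00) + (3926.99)(50.00) = 1346349.54 mm³
X̄ = 2561666.67 / 26926.99 = 95.13 mm
Ȳ = 1346349.54 / 26926.99 = 50.00 mm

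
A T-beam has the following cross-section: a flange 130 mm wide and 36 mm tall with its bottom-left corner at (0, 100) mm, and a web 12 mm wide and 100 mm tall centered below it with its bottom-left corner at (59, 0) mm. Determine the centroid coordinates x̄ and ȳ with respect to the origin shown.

web: A = 12 × 100 = 1200.00, centroid at (65.00, 50.00).
flange: A = 130 × 36 = 4680.00, centroid at (65.00, 118.00).
ΣA = 5880.00 mm², ΣAx̄ = 382200.00 mm³, ΣAȳ = 612240.00 mm³.
x̄ = 382200.00/5880.00 = 65.00 mm; ȳ = 612240.00/5880.00 = 104.12 mm.

x̄ = 65.00 mm, ȳ = 104.12 mm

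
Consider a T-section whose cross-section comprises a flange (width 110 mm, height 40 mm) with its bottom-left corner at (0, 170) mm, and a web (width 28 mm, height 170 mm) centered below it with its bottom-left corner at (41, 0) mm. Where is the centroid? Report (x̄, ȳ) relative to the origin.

x̄ = 55.00 mm, ȳ = 135.44 mm

web: A = 28 × 170 = 4760.00, centroid at (55.00, 85.00).
flange: A = 110 × 40 = 4400.00, centroid at (55.00, 190.00).
ΣA = 9160.00 mm², ΣAx̄ = 503800.00 mm³, ΣAȳ = 1240600.00 mm³.
x̄ = 503800.00/9160.00 = 55.00 mm; ȳ = 1240600.00/9160.00 = 135.44 mm.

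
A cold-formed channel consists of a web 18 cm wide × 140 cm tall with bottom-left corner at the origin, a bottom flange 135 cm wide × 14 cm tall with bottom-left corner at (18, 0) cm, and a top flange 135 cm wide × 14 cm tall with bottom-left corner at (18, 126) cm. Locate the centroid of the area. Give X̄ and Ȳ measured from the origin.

web: A = 18 × 140 = 2520.00, centroid at (9.00, 70.00).
bottom flange: A = 135 × 14 = 1890.00, centroid at (85.50, 7.00).
top flange: A = 135 × 14 = 1890.00, centroid at (85.50, 133.00).
ΣA = 6300.00 cm², ΣAX̄ = 345870.00 cm³, ΣAȲ = 441000.00 cm³.
X̄ = 345870.00/6300.00 = 54.90 cm; Ȳ = 441000.00/6300.00 = 70.00 cm.

X̄ = 54.90 cm, Ȳ = 70.00 cm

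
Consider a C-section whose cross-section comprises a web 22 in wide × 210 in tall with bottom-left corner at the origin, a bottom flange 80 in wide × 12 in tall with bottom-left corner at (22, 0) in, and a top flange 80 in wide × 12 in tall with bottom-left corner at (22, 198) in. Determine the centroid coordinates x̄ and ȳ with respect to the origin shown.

x̄ = 25.97 in, ȳ = 105.00 in

web: A = 22 × 210 = 4620.00, centroid at (11.00, 105.00).
bottom flange: A = 80 × 12 = 960.00, centroid at (62.00, 6.00).
top flange: A = 80 × 12 = 960.00, centroid at (62.00, 204.00).
ΣA = 6540.00 in², ΣAx̄ = 169860.00 in³, ΣAȳ = 686700.00 in³.
x̄ = 169860.00/6540.00 = 25.97 in; ȳ = 686700.00/6540.00 = 105.00 in.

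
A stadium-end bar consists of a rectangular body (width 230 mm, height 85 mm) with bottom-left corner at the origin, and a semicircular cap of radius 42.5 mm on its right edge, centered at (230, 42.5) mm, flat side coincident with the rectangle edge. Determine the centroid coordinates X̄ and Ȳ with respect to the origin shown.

Part | A | x̄ᵢ | ȳᵢ | A·x̄ᵢ | A·ȳᵢ
rectangular body | 19550.00 | 115.00 | 42.50 | 2248250.00 | 830875.00
semicircular end | 2837.25 | 248.04 | 42.50 | 703744.78 | 120583.16
Σ | 22387.25 |  |  | 2951994.78 | 951458.16
X̄ = 2951994.78 / 22387.25 = 131.86 mm
Ȳ = 951458.16 / 22387.25 = 42.50 mm

X̄ = 131.86 mm, Ȳ = 42.50 mm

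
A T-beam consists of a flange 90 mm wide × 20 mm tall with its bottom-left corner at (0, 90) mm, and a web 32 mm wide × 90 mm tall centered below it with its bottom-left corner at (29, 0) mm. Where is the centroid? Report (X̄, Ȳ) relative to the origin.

web: A = 32 × 90 = 2880.00, centroid at (45.00, 45.00).
flange: A = 90 × 20 = 1800.00, centroid at (45.00, 100.00).
ΣA = 4680.00 mm², ΣAX̄ = 210600.00 mm³, ΣAȲ = 309600.00 mm³.
X̄ = 210600.00/4680.00 = 45.00 mm; Ȳ = 309600.00/4680.00 = 66.15 mm.

X̄ = 45.00 mm, Ȳ = 66.15 mm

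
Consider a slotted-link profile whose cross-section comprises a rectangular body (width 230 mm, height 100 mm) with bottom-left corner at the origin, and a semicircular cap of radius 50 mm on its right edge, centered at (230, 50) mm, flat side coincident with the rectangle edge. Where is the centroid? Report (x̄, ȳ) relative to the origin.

x̄ = 134.87 mm, ȳ = 50.00 mm

rectangular body: A = 230 × 100 = 23000.00, centroid at (115.00, 50.00).
semicircular end: A = ½π·50² = 3926.99, centroid at (251.22, 50.00).
ΣA = 26926.99 mm²
ΣAx̄ = (23000.00)(115.00) + (3926.99)(251.22) = 3631541.22 mm³
ΣAȳ = (23000.00)(50.00) + (3926.99)(50.00) = 1346349.54 mm³
x̄ = 3631541.22 / 26926.99 = 134.87 mm
ȳ = 1346349.54 / 26926.99 = 50.00 mm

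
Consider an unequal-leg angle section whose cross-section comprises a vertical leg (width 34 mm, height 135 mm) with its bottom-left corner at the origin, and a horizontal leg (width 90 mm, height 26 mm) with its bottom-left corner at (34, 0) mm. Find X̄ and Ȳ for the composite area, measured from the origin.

X̄ = 37.94 mm, Ȳ = 49.10 mm

Part | A | x̄ᵢ | ȳᵢ | A·x̄ᵢ | A·ȳᵢ
vertical leg | 4590.00 | 17.00 | 67.50 | 78030.00 | 309825.00
horizontal leg | 2340.00 | 79.00 | 13.00 | 184860.00 | 30420.00
Σ | 6930.00 |  |  | 262890.00 | 340245.00
X̄ = 262890.00 / 6930.00 = 37.94 mm
Ȳ = 340245.00 / 6930.00 = 49.10 mm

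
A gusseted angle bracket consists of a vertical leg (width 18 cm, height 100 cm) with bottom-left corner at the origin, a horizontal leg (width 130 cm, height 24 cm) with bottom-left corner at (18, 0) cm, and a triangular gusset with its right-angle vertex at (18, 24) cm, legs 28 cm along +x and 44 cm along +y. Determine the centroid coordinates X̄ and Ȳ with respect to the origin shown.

Part | A | x̄ᵢ | ȳᵢ | A·x̄ᵢ | A·ȳᵢ
vertical leg | 1800.00 | 9.00 | 50.00 | 16200.00 | 90000.00
horizontal leg | 3120.00 | 83.00 | 12.00 | 258960.00 | 37440.00
gusset | 616.00 | 27.33 | 38.67 | 16837.33 | 23818.67
Σ | 5536.00 |  |  | 291997.33 | 151258.67
X̄ = 291997.33 / 5536.00 = 52.75 cm
Ȳ = 151258.67 / 5536.00 = 27.32 cm

X̄ = 52.75 cm, Ȳ = 27.32 cm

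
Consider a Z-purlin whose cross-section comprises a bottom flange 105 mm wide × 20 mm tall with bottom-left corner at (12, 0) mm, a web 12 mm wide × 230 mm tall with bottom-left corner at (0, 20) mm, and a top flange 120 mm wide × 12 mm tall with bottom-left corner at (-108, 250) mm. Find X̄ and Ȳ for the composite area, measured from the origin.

X̄ = 13.16 mm, Ȳ = 120.99 mm

bottom flange: A = 105 × 20 = 2100.00, centroid at (64.50, 10.00).
web: A = 12 × 230 = 2760.00, centroid at (6.00, 135.00).
top flange: A = 120 × 12 = 1440.00, centroid at (-48.00, 256.00).
ΣA = 6300.00 mm²
ΣAX̄ = (2100.00)(64.50) + (2760.00)(6.00) + (1440.00)(-48.00) = 82890.00 mm³
ΣAȲ = (2100.00)(10.00) + (2760.00)(135.00) + (1440.00)(256.00) = 762240.00 mm³
X̄ = 82890.00 / 6300.00 = 13.16 mm
Ȳ = 762240.00 / 6300.00 = 120.99 mm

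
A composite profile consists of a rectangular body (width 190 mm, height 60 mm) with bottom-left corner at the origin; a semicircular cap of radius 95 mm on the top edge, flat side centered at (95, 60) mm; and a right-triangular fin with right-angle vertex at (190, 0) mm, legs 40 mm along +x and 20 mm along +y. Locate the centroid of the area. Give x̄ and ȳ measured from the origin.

x̄ = 96.67 mm, ȳ = 68.02 mm

rectangular body: A = 190 × 60 = 11400.00, centroid at (95.00, 30.00).
semicircular top: A = ½π·95² = 14176.44, centroid at (95.00, 100.32).
triangular fin: A = ½·40·20 = 400.00, centroid at (203.33, 6.67).
ΣA = 25976.44 mm²
ΣAx̄ = (11400.00)(95.00) + (14176.44)(95.00) + (400.00)(203.33) = 2511094.83 mm³
ΣAȳ = (11400.00)(30.00) + (14176.44)(100.32) + (400.00)(6.67) = 1766836.21 mm³
x̄ = 2511094.83 / 25976.44 = 96.67 mm
ȳ = 1766836.21 / 25976.44 = 68.02 mm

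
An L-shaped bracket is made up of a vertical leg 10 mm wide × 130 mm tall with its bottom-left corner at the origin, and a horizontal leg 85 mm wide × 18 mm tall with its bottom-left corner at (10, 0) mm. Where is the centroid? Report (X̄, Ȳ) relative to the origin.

X̄ = 30.68 mm, Ȳ = 34.72 mm

Part | A | x̄ᵢ | ȳᵢ | A·x̄ᵢ | A·ȳᵢ
vertical leg | 1300.00 | 5.00 | 65.00 | 6500.00 | 84500.00
horizontal leg | 1530.00 | 52.50 | 9.00 | 80325.00 | 13770.00
Σ | 2830.00 |  |  | 86825.00 | 98270.00
X̄ = 86825.00 / 2830.00 = 30.68 mm
Ȳ = 98270.00 / 2830.00 = 34.72 mm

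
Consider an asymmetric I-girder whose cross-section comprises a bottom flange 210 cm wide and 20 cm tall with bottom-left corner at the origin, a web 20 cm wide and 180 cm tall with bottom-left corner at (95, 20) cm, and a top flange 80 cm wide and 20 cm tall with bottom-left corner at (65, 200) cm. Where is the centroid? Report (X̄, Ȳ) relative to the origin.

Part | A | x̄ᵢ | ȳᵢ | A·x̄ᵢ | A·ȳᵢ
bottom flange | 4200.00 | 105.00 | 10.00 | 441000.00 | 42000.00
web | 3600.00 | 105.00 | 110.00 | 378000.00 | 396000.00
top flange | 1600.00 | 105.00 | 210.00 | 168000.00 | 336000.00
Σ | 9400.00 |  |  | 987000.00 | 774000.00
X̄ = 987000.00 / 9400.00 = 105.00 cm
Ȳ = 774000.00 / 9400.00 = 82.34 cm

X̄ = 105.00 cm, Ȳ = 82.34 cm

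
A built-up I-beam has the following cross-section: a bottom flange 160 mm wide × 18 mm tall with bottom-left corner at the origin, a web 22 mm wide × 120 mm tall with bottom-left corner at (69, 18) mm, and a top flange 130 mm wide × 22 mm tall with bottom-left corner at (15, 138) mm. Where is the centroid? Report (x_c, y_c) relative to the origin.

x_c = 80.00 mm, y_c = 78.52 mm

bottom flange: A = 160 × 18 = 2880.00, centroid at (80.00, 9.00).
web: A = 22 × 120 = 2640.00, centroid at (80.00, 78.00).
top flange: A = 130 × 22 = 2860.00, centroid at (80.00, 149.00).
ΣA = 8380.00 mm², ΣAx_c = 670400.00 mm³, ΣAy_c = 657980.00 mm³.
x_c = 670400.00/8380.00 = 80.00 mm; y_c = 657980.00/8380.00 = 78.52 mm.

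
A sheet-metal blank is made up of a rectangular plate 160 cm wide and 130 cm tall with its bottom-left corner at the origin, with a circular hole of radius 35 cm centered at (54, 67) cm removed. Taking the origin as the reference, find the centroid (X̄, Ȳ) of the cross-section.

X̄ = 85.90 cm, Ȳ = 64.55 cm

Part | A | x̄ᵢ | ȳᵢ | A·x̄ᵢ | A·ȳᵢ
plate | 20800.00 | 80.00 | 65.00 | 1664000.00 | 1352000.00
hole | -3848.45 | 54.00 | 67.00 | -207816.35 | -257846.22
Σ | 16951.55 |  |  | 1456183.65 | 1094153.78
X̄ = 1456183.65 / 16951.55 = 85.90 cm
Ȳ = 1094153.78 / 16951.55 = 64.55 cm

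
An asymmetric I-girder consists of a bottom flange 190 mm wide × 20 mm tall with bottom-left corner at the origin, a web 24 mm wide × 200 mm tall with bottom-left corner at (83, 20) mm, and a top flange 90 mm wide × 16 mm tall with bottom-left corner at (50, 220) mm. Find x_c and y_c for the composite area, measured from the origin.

bottom flange: A = 190 × 20 = 3800.00, centroid at (95.00, 10.00).
web: A = 24 × 200 = 4800.00, centroid at (95.00, 120.00).
top flange: A = 90 × 16 = 1440.00, centroid at (95.00, 228.00).
ΣA = 10040.00 mm²
ΣAx_c = (3800.00)(95.00) + (4800.00)(95.00) + (1440.00)(95.00) = 953800.00 mm³
ΣAy_c = (3800.00)(10.00) + (4800.00)(120.00) + (1440.00)(228.00) = 942320.00 mm³
x_c = 953800.00 / 10040.00 = 95.00 mm
y_c = 942320.00 / 10040.00 = 93.86 mm

x_c = 95.00 mm, y_c = 93.86 mm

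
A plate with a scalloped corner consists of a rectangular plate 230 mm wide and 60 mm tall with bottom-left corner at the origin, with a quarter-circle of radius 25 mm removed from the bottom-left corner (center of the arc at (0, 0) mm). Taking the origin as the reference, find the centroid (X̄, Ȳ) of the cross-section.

X̄ = 118.85 mm, Ȳ = 30.72 mm

plate: A = 230 × 60 = 13800.00, centroid at (115.00, 30.00).
removed quarter-circle: A = −¼π·25² = -490.87, centroid at (10.61, 10.61).
ΣA = 13309.13 mm²
ΣAX̄ = (13800.00)(115.00) + (-490.87)(10.61) = 1581791.67 mm³
ΣAȲ = (13800.00)(30.00) + (-490.87)(10.61) = 408791.67 mm³
X̄ = 1581791.67 / 13309.13 = 118.85 mm
Ȳ = 408791.67 / 13309.13 = 30.72 mm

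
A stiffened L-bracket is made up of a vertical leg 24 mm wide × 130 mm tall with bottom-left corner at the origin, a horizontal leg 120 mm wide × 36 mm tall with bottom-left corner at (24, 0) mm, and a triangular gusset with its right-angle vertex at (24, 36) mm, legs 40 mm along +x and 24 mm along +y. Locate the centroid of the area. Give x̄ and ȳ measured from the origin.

x̄ = 52.81 mm, ȳ = 38.09 mm

vertical leg: A = 24 × 130 = 3120.00, centroid at (12.00, 65.00).
horizontal leg: A = 120 × 36 = 4320.00, centroid at (84.00, 18.00).
gusset: A = ½·40·24 = 480.00, centroid at (37.33, 44.00).
ΣA = 7920.00 mm², ΣAx̄ = 418240.00 mm³, ΣAȳ = 301680.00 mm³.
x̄ = 418240.00/7920.00 = 52.81 mm; ȳ = 301680.00/7920.00 = 38.09 mm.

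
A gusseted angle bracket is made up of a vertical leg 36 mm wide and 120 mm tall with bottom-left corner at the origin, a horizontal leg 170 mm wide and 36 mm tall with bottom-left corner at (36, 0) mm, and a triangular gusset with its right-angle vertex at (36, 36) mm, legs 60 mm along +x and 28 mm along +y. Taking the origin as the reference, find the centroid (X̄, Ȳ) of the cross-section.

X̄ = 76.71 mm, Ȳ = 36.12 mm

vertical leg: A = 36 × 120 = 4320.00, centroid at (18.00, 60.00).
horizontal leg: A = 170 × 36 = 6120.00, centroid at (121.00, 18.00).
gusset: A = ½·60·28 = 840.00, centroid at (56.00, 45.33).
ΣA = 11280.00 mm²
ΣAX̄ = (4320.00)(18.00) + (6120.00)(121.00) + (840.00)(56.00) = 865320.00 mm³
ΣAȲ = (4320.00)(60.00) + (6120.00)(18.00) + (840.00)(45.33) = 407440.00 mm³
X̄ = 865320.00 / 11280.00 = 76.71 mm
Ȳ = 407440.00 / 11280.00 = 36.12 mm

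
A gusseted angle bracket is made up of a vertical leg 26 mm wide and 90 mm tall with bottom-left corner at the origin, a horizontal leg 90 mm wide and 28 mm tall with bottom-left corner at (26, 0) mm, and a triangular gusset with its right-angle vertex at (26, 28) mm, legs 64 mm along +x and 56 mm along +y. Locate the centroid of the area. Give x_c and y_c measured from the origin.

vertical leg: A = 26 × 90 = 2340.00, centroid at (13.00, 45.00).
horizontal leg: A = 90 × 28 = 2520.00, centroid at (71.00, 14.00).
gusset: A = ½·64·56 = 1792.00, centroid at (47.33, 46.67).
ΣA = 6652.00 mm²
ΣAx_c = (2340.00)(13.00) + (2520.00)(71.00) + (1792.00)(47.33) = 294161.33 mm³
ΣAy_c = (2340.00)(45.00) + (2520.00)(14.00) + (1792.00)(46.67) = 224206.67 mm³
x_c = 294161.33 / 6652.00 = 44.22 mm
y_c = 224206.67 / 6652.00 = 33.71 mm

x_c = 44.22 mm, y_c = 33.71 mm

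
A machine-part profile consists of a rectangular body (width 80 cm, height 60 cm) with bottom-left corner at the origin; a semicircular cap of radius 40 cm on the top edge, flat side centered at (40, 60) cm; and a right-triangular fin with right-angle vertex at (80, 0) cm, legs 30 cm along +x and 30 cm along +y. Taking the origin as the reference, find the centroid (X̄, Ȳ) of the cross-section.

Part | A | x̄ᵢ | ȳᵢ | A·x̄ᵢ | A·ȳᵢ
rectangular body | 4800.00 | 40.00 | 30.00 | 192000.00 | 144000.00
semicircular top | 2513.27 | 40.00 | 76.98 | 100530.96 | 193463.11
triangular fin | 450.00 | 90.00 | 10.00 | 40500.00 | 4500.00
Σ | 7763.27 |  |  | 333030.96 | 341963.11
X̄ = 333030.96 / 7763.27 = 42.90 cm
Ȳ = 341963.11 / 7763.27 = 44.05 cm

X̄ = 42.90 cm, Ȳ = 44.05 cm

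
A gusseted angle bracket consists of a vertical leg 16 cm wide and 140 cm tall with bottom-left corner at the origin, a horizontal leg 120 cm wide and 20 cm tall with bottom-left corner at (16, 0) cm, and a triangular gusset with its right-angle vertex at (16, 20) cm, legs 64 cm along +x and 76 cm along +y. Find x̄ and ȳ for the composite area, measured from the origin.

x̄ = 41.16 cm, ȳ = 41.16 cm

vertical leg: A = 16 × 140 = 2240.00, centroid at (8.00, 70.00).
horizontal leg: A = 120 × 20 = 2400.00, centroid at (76.00, 10.00).
gusset: A = ½·64·76 = 2432.00, centroid at (37.33, 45.33).
ΣA = 7072.00 cm², ΣAx̄ = 291114.67 cm³, ΣAȳ = 291050.67 cm³.
x̄ = 291114.67/7072.00 = 41.16 cm; ȳ = 291050.67/7072.00 = 41.16 cm.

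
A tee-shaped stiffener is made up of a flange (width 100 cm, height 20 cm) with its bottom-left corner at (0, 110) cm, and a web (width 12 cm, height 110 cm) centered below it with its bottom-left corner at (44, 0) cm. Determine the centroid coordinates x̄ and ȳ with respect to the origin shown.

x̄ = 50.00 cm, ȳ = 94.16 cm

web: A = 12 × 110 = 1320.00, centroid at (50.00, 55.00).
flange: A = 100 × 20 = 2000.00, centroid at (50.00, 120.00).
ΣA = 3320.00 cm²
ΣAx̄ = (1320.00)(50.00) + (2000.00)(50.00) = 166000.00 cm³
ΣAȳ = (1320.00)(55.00) + (2000.00)(120.00) = 312600.00 cm³
x̄ = 166000.00 / 3320.00 = 50.00 cm
ȳ = 312600.00 / 3320.00 = 94.16 cm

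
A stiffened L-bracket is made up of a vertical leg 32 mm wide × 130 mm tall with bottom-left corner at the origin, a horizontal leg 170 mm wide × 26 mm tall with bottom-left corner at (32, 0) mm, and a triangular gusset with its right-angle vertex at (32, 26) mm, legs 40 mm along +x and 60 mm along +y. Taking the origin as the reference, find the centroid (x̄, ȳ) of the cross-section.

x̄ = 65.25 mm, ȳ = 39.17 mm

Part | A | x̄ᵢ | ȳᵢ | A·x̄ᵢ | A·ȳᵢ
vertical leg | 4160.00 | 16.00 | 65.00 | 66560.00 | 270400.00
horizontal leg | 4420.00 | 117.00 | 13.00 | 517140.00 | 57460.00
gusset | 1200.00 | 45.33 | 46.00 | 54400.00 | 55200.00
Σ | 9780.00 |  |  | 638100.00 | 383060.00
x̄ = 638100.00 / 9780.00 = 65.25 mm
ȳ = 383060.00 / 9780.00 = 39.17 mm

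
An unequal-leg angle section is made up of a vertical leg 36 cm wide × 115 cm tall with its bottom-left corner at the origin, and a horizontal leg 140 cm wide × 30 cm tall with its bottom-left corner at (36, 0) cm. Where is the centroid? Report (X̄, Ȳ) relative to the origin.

Part | A | x̄ᵢ | ȳᵢ | A·x̄ᵢ | A·ȳᵢ
vertical leg | 4140.00 | 18.00 | 57.50 | 74520.00 | 238050.00
horizontal leg | 4200.00 | 106.00 | 15.00 | 445200.00 | 63000.00
Σ | 8340.00 |  |  | 519720.00 | 301050.00
X̄ = 519720.00 / 8340.00 = 62.32 cm
Ȳ = 301050.00 / 8340.00 = 36.10 cm

X̄ = 62.32 cm, Ȳ = 36.10 cm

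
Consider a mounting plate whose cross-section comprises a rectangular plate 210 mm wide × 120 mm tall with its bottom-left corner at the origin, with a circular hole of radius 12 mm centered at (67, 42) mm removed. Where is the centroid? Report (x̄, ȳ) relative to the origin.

Part | A | x̄ᵢ | ȳᵢ | A·x̄ᵢ | A·ȳᵢ
plate | 25200.00 | 105.00 | 60.00 | 2646000.00 | 1512000.00
hole | -452.39 | 67.00 | 42.00 | -30310.09 | -19000.35
Σ | 24747.61 |  |  | 2615689.91 | 1492999.65
x̄ = 2615689.91 / 24747.61 = 105.69 mm
ȳ = 1492999.65 / 24747.61 = 60.33 mm

x̄ = 105.69 mm, ȳ = 60.33 mm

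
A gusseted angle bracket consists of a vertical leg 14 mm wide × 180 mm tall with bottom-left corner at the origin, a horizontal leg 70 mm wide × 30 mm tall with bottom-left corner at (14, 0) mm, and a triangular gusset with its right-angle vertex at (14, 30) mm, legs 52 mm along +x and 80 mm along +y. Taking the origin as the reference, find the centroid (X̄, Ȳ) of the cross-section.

vertical leg: A = 14 × 180 = 2520.00, centroid at (7.00, 90.00).
horizontal leg: A = 70 × 30 = 2100.00, centroid at (49.00, 15.00).
gusset: A = ½·52·80 = 2080.00, centroid at (31.33, 56.67).
ΣA = 6700.00 mm²
ΣAX̄ = (2520.00)(7.00) + (2100.00)(49.00) + (2080.00)(31.33) = 185713.33 mm³
ΣAȲ = (2520.00)(90.00) + (2100.00)(15.00) + (2080.00)(56.67) = 376166.67 mm³
X̄ = 185713.33 / 6700.00 = 27.72 mm
Ȳ = 376166.67 / 6700.00 = 56.14 mm

X̄ = 27.72 mm, Ȳ = 56.14 mm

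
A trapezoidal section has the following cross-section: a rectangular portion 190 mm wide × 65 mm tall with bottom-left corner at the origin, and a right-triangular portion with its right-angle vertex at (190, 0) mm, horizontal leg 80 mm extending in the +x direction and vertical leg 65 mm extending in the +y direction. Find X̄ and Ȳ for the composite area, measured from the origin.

X̄ = 116.16 mm, Ȳ = 30.62 mm

rectangular portion: A = 190 × 65 = 12350.00, centroid at (95.00, 32.50).
triangular portion: A = ½·80·65 = 2600.00, centroid at (216.67, 21.67).
ΣA = 14950.00 mm²
ΣAX̄ = (12350.00)(95.00) + (2600.00)(216.67) = 1736583.33 mm³
ΣAȲ = (12350.00)(32.50) + (2600.00)(21.67) = 457708.33 mm³
X̄ = 1736583.33 / 14950.00 = 116.16 mm
Ȳ = 457708.33 / 14950.00 = 30.62 mm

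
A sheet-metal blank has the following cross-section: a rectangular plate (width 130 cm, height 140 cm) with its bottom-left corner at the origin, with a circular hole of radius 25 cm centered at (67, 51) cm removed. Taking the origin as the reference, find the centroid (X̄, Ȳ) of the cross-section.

X̄ = 64.76 cm, Ȳ = 72.30 cm

plate: A = 130 × 140 = 18200.00, centroid at (65.00, 70.00).
hole: A = −π·25² = -1963.50, centroid at (67.00, 51.00).
ΣA = 16236.50 cm²
ΣAX̄ = (18200.00)(65.00) + (-1963.50)(67.00) = 1051445.81 cm³
ΣAȲ = (18200.00)(70.00) + (-1963.50)(51.00) = 1173861.73 cm³
X̄ = 1051445.81 / 16236.50 = 64.76 cm
Ȳ = 1173861.73 / 16236.50 = 72.30 cm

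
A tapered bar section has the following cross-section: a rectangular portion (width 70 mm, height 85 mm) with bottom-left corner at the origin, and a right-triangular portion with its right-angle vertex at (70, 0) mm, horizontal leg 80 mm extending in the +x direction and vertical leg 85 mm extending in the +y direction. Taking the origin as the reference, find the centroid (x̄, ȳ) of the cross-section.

x̄ = 57.42 mm, ȳ = 37.35 mm

Part | A | x̄ᵢ | ȳᵢ | A·x̄ᵢ | A·ȳᵢ
rectangular portion | 5950.00 | 35.00 | 42.50 | 208250.00 | 252875.00
triangular portion | 3400.00 | 96.67 | 28.33 | 328666.67 | 96333.33
Σ | 9350.00 |  |  | 536916.67 | 349208.33
x̄ = 536916.67 / 9350.00 = 57.42 mm
ȳ = 349208.33 / 9350.00 = 37.35 mm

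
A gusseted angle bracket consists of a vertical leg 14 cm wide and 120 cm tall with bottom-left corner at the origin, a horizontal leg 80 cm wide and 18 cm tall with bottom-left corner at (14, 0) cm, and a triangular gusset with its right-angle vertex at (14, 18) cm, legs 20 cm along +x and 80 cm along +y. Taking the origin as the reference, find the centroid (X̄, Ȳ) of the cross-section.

X̄ = 27.05 cm, Ȳ = 38.14 cm

vertical leg: A = 14 × 120 = 1680.00, centroid at (7.00, 60.00).
horizontal leg: A = 80 × 18 = 1440.00, centroid at (54.00, 9.00).
gusset: A = ½·20·80 = 800.00, centroid at (20.67, 44.67).
ΣA = 3920.00 cm²
ΣAX̄ = (1680.00)(7.00) + (1440.00)(54.00) + (800.00)(20.67) = 106053.33 cm³
ΣAȲ = (1680.00)(60.00) + (1440.00)(9.00) + (800.00)(44.67) = 149493.33 cm³
X̄ = 106053.33 / 3920.00 = 27.05 cm
Ȳ = 149493.33 / 3920.00 = 38.14 cm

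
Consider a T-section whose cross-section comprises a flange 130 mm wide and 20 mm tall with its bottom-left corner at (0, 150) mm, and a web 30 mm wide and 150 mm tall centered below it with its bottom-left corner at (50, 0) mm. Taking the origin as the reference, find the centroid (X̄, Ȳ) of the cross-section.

web: A = 30 × 150 = 4500.00, centroid at (65.00, 75.00).
flange: A = 130 × 20 = 2600.00, centroid at (65.00, 160.00).
ΣA = 7100.00 mm², ΣAX̄ = 461500.00 mm³, ΣAȲ = 753500.00 mm³.
X̄ = 461500.00/7100.00 = 65.00 mm; Ȳ = 753500.00/7100.00 = 106.13 mm.

X̄ = 65.00 mm, Ȳ = 106.13 mm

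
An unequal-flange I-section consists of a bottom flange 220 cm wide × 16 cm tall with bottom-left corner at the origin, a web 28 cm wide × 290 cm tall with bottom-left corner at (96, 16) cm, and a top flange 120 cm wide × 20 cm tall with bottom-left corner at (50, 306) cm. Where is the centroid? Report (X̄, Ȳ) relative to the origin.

X̄ = 110.00 cm, Ȳ = 149.14 cm

bottom flange: A = 220 × 16 = 3520.00, centroid at (110.00, 8.00).
web: A = 28 × 290 = 8120.00, centroid at (110.00, 161.00).
top flange: A = 120 × 20 = 2400.00, centroid at (110.00, 316.00).
ΣA = 14040.00 cm², ΣAX̄ = 1544400.00 cm³, ΣAȲ = 2093880.00 cm³.
X̄ = 1544400.00/14040.00 = 110.00 cm; Ȳ = 2093880.00/14040.00 = 149.14 cm.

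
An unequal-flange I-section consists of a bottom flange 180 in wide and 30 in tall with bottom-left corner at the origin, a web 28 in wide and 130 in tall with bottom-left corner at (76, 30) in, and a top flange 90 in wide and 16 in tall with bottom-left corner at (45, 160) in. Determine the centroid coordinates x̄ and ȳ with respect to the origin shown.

bottom flange: A = 180 × 30 = 5400.00, centroid at (90.00, 15.00).
web: A = 28 × 130 = 3640.00, centroid at (90.00, 95.00).
top flange: A = 90 × 16 = 1440.00, centroid at (90.00, 168.00).
ΣA = 10480.00 in²
ΣAx̄ = (5400.00)(90.00) + (3640.00)(90.00) + (1440.00)(90.00) = 943200.00 in³
ΣAȳ = (5400.00)(15.00) + (3640.00)(95.00) + (1440.00)(168.00) = 668720.00 in³
x̄ = 943200.00 / 10480.00 = 90.00 in
ȳ = 668720.00 / 10480.00 = 63.81 in

x̄ = 90.00 in, ȳ = 63.81 in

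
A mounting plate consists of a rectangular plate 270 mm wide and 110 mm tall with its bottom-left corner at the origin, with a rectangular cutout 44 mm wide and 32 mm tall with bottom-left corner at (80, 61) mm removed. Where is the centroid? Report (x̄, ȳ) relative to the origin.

x̄ = 136.64 mm, ȳ = 53.91 mm

plate: A = 270 × 110 = 29700.00, centroid at (135.00, 55.00).
hole: A = −(44 × 32) = -1408.00, centroid at (102.00, 77.00).
ΣA = 28292.00 mm², ΣAx̄ = 3865884.00 mm³, ΣAȳ = 1525084.00 mm³.
x̄ = 3865884.00/28292.00 = 136.64 mm; ȳ = 1525084.00/28292.00 = 53.91 mm.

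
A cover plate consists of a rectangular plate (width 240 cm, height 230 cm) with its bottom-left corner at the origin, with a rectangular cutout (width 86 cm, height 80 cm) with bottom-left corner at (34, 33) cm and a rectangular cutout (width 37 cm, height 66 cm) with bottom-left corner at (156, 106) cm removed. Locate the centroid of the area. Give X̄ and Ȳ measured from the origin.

X̄ = 123.55 cm, Ȳ = 120.02 cm

plate: A = 240 × 230 = 55200.00, centroid at (120.00, 115.00).
hole 1: A = −(86 × 80) = -6880.00, centroid at (77.00, 73.00).
hole 2: A = −(37 × 66) = -2442.00, centroid at (174.50, 139.00).
ΣA = 45878.00 cm², ΣAX̄ = 5668111.00 cm³, ΣAȲ = 5506322.00 cm³.
X̄ = 5668111.00/45878.00 = 123.55 cm; Ȳ = 5506322.00/45878.00 = 120.02 cm.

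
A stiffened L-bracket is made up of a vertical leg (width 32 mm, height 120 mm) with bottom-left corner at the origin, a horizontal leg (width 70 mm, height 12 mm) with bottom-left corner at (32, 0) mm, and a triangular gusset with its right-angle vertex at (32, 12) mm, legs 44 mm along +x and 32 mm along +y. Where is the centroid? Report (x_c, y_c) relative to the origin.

Part | A | x̄ᵢ | ȳᵢ | A·x̄ᵢ | A·ȳᵢ
vertical leg | 3840.00 | 16.00 | 60.00 | 61440.00 | 230400.00
horizontal leg | 840.00 | 67.00 | 6.00 | 56280.00 | 5040.00
gusset | 704.00 | 46.67 | 22.67 | 32853.33 | 15957.33
Σ | 5384.00 |  |  | 150573.33 | 251397.33
x_c = 150573.33 / 5384.00 = 27.97 mm
y_c = 251397.33 / 5384.00 = 46.69 mm

x_c = 27.97 mm, y_c = 46.69 mm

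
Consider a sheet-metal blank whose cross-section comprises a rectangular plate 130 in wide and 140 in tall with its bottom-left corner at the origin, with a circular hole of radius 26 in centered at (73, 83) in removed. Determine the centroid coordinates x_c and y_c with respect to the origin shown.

plate: A = 130 × 140 = 18200.00, centroid at (65.00, 70.00).
hole: A = −π·26² = -2123.72, centroid at (73.00, 83.00).
ΣA = 16076.28 in², ΣAx_c = 1027968.69 in³, ΣAy_c = 1097731.52 in³.
x_c = 1027968.69/16076.28 = 63.94 in; y_c = 1097731.52/16076.28 = 68.28 in.

x_c = 63.94 in, y_c = 68.28 in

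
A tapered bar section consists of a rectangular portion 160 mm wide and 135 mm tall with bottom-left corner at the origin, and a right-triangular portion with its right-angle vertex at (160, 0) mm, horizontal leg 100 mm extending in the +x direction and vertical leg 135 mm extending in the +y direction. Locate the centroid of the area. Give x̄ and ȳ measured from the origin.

x̄ = 106.98 mm, ȳ = 62.14 mm

Part | A | x̄ᵢ | ȳᵢ | A·x̄ᵢ | A·ȳᵢ
rectangular portion | 21600.00 | 80.00 | 67.50 | 1728000.00 | 1458000.00
triangular portion | 6750.00 | 193.33 | 45.00 | 1305000.00 | 303750.00
Σ | 28350.00 |  |  | 3033000.00 | 1761750.00
x̄ = 3033000.00 / 28350.00 = 106.98 mm
ȳ = 1761750.00 / 28350.00 = 62.14 mm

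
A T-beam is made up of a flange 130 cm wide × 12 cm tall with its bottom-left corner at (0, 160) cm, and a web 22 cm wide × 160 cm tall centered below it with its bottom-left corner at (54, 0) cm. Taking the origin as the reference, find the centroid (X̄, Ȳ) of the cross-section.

X̄ = 65.00 cm, Ȳ = 106.41 cm

web: A = 22 × 160 = 3520.00, centroid at (65.00, 80.00).
flange: A = 130 × 12 = 1560.00, centroid at (65.00, 166.00).
ΣA = 5080.00 cm², ΣAX̄ = 330200.00 cm³, ΣAȲ = 540560.00 cm³.
X̄ = 330200.00/5080.00 = 65.00 cm; Ȳ = 540560.00/5080.00 = 106.41 cm.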